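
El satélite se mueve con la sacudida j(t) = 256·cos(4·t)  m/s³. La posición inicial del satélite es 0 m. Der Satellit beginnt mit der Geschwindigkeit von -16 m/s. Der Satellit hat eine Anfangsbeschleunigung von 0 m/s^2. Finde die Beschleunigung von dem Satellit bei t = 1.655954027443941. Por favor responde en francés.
En partant du jerk j(t) = 256·cos(4·t), nous prenons 1 intégrale. En prenant ∫j(t)dt et en appliquant a(0) = 0, nous trouvons a(t) = 64·sin(4·t). De l'équation de l'accélération a(t) = 64·sin(4·t), nous substituons t = 1.655954027443941 pour obtenir a = 21.3812299419333.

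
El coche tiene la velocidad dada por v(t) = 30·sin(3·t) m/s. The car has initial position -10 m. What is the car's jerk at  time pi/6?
We must differentiate our velocity equation v(t) = 30·sin(3·t) 2 times. Taking d/dt of v(t), we find a(t) = 90·cos(3·t). The derivative of acceleration gives jerk: j(t) = -270·sin(3·t). From the given jerk equation j(t) = -270·sin(3·t), we substitute t = pi/6 to get j = -270.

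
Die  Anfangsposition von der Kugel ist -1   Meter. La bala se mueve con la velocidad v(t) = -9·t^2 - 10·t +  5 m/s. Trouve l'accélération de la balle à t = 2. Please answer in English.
We must differentiate our velocity equation v(t) = -9·t^2 - 10·t + 5 1 time. Differentiating velocity, we get acceleration: a(t) = -18·t - 10. From the given acceleration equation a(t) = -18·t - 10, we substitute t = 2 to get a = -46.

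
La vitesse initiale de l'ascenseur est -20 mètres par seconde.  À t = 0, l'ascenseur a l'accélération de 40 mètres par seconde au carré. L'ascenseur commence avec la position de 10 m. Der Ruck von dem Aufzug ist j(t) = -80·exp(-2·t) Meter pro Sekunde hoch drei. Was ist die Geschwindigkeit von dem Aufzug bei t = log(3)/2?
Wir müssen unsere Gleichung für den Ruck j(t) = -80·exp(-2·t) 2-mal integrieren. Die Stammfunktion von dem Ruck ist die Beschleunigung. Mit a(0) = 40 erhalten wir a(t) = 40·exp(-2·t). Mit ∫a(t)dt und Anwendung von v(0) = -20, finden wir v(t) = -20·exp(-2·t). Aus der Gleichung für die Geschwindigkeit v(t) = -20·exp(-2·t), setzen wir t = log(3)/2 ein und erhalten v = -20/3.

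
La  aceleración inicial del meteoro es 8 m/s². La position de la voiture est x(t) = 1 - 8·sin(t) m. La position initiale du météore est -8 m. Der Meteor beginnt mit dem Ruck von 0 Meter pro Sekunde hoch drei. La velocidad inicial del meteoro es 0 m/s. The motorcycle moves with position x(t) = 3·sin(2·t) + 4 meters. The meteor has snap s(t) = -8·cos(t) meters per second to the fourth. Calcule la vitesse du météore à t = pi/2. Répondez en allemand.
Um dies zu lösen, müssen wir 3 Integrale unserer Gleichung für den Snap s(t) = -8·cos(t) finden. Mit ∫s(t)dt und Anwendung von j(0) = 0, finden wir j(t) = -8·sin(t). Die Stammfunktion von dem Ruck ist die Beschleunigung. Mit a(0) = 8 erhalten wir a(t) = 8·cos(t). Mit ∫a(t)dt und Anwendung von v(0) = 0, finden wir v(t) = 8·sin(t). Mit v(t) = 8·sin(t) und Einsetzen von t = pi/2, finden wir v = 8.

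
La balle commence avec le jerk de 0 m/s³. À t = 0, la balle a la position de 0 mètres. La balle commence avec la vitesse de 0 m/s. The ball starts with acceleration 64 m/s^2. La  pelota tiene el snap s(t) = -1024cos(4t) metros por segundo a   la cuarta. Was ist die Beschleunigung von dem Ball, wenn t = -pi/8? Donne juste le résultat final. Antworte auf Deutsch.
Die Beschleunigung bei t = -pi/8 ist a = 0.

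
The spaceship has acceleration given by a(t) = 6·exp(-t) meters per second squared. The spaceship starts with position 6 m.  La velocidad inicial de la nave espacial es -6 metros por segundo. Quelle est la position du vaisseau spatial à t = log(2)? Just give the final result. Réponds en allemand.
Die Position bei t = log(2) ist x = 3.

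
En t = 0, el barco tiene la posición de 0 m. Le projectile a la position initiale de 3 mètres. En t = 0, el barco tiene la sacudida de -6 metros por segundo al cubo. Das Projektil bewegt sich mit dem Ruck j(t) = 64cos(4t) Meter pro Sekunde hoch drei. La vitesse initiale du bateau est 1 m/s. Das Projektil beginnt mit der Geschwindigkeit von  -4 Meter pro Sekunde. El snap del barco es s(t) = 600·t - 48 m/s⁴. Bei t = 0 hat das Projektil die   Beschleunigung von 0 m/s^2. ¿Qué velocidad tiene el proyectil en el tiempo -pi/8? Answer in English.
We need to integrate our jerk equation j(t) = 64·cos(4·t) 2 times. The antiderivative of jerk is acceleration. Using a(0) = 0, we get a(t) = 16·sin(4·t). Finding the integral of a(t) and using v(0) = -4: v(t) = -4·cos(4·t). Using v(t) = -4·cos(4·t) and substituting t = -pi/8, we find v = 0.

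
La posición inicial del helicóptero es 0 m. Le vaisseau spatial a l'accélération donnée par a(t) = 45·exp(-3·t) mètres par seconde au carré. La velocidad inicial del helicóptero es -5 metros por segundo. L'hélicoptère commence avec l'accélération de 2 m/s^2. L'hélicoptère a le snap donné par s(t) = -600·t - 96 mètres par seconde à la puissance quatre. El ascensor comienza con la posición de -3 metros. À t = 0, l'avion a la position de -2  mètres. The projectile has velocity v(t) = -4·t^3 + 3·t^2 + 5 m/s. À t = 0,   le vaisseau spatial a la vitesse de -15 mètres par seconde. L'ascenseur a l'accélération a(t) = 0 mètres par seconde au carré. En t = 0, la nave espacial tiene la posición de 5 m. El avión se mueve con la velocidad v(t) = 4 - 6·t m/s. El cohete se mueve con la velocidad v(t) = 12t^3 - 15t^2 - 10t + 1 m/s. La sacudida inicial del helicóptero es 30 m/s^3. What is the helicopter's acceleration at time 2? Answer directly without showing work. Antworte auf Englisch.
The acceleration at t = 2 is a = -930.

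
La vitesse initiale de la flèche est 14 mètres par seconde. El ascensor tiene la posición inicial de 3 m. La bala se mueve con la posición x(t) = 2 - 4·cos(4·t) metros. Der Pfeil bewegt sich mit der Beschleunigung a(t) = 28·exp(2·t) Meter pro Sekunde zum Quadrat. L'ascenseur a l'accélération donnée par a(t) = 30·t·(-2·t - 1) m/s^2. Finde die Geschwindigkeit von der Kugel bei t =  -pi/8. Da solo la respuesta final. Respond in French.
La vitesse à t = -pi/8 est v = -16.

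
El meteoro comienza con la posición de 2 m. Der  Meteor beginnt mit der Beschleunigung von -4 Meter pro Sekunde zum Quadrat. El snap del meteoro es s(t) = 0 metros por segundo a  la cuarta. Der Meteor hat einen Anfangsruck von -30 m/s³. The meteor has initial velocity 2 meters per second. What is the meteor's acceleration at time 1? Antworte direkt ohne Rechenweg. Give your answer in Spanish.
La respuesta es -34.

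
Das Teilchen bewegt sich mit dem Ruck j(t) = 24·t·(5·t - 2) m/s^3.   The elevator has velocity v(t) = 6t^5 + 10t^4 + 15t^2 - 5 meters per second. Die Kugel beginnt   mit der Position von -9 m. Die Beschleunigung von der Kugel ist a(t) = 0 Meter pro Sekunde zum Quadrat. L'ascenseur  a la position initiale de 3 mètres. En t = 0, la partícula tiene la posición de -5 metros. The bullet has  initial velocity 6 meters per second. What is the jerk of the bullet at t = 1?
Starting from acceleration a(t) = 0, we take 1 derivative. Differentiating acceleration, we get jerk: j(t) = 0. Using j(t) = 0 and substituting t = 1, we find j = 0.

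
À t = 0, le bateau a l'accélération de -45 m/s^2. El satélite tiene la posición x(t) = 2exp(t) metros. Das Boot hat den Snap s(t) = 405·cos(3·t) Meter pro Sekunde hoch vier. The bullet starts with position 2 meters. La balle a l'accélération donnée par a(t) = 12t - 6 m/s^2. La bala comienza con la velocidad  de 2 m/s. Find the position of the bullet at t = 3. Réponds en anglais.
We need to integrate our acceleration equation a(t) = 12·t - 6 2 times. The antiderivative of acceleration, with v(0) = 2, gives velocity: v(t) = 6·t^2 - 6·t + 2. Taking ∫v(t)dt and applying x(0) = 2, we find x(t) = 2·t^3 - 3·t^2 + 2·t + 2. From the given position equation x(t) = 2·t^3 - 3·t^2 + 2·t + 2, we substitute t = 3 to get x = 35.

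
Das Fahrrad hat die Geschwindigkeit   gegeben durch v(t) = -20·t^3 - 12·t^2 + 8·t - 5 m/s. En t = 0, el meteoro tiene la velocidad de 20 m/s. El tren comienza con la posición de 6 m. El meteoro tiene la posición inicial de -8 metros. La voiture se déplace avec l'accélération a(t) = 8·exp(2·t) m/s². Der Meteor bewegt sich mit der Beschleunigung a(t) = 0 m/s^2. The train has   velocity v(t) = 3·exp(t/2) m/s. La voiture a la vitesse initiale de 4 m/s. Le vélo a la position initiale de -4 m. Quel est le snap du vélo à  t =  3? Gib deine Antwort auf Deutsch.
Um dies zu lösen, müssen wir 3 Ableitungen unserer Gleichung für die Geschwindigkeit v(t) = -20·t^3 - 12·t^2 + 8·t - 5 nehmen. Durch Ableiten von der Geschwindigkeit erhalten wir die Beschleunigung: a(t) = -60·t^2 - 24·t + 8. Mit d/dt von a(t) finden wir j(t) = -120·t - 24. Die Ableitung von dem Ruck ergibt den Snap: s(t) = -120. Mit s(t) = -120 und Einsetzen von t = 3, finden wir s = -120.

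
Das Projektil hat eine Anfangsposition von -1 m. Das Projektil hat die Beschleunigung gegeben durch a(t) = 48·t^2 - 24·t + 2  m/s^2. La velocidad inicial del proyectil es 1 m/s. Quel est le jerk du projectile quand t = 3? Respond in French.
En partant de l'accélération a(t) = 48·t^2 - 24·t + 2, nous prenons 1 dérivée. En prenant d/dt de a(t), nous trouvons j(t) = 96·t - 24. De l'équation du jerk j(t) = 96·t - 24, nous substituons t = 3 pour obtenir j = 264.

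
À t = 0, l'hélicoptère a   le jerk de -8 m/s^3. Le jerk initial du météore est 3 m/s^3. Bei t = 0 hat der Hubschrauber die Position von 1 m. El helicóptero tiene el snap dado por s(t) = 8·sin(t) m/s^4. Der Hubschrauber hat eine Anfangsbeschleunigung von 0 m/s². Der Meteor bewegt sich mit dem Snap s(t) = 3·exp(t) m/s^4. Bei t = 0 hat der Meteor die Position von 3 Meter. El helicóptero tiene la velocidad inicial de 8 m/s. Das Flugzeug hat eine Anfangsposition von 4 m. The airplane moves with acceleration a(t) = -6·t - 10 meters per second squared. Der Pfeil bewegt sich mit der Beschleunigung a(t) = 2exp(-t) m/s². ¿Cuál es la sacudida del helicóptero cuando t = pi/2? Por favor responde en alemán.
Ausgehend von dem Snap s(t) = 8·sin(t), nehmen wir 1 Stammfunktion. Das Integral von dem Snap ist der Ruck. Mit j(0) = -8 erhalten wir j(t) = -8·cos(t). Aus der Gleichung für den Ruck j(t) = -8·cos(t), setzen wir t = pi/2 ein und erhalten j = 0.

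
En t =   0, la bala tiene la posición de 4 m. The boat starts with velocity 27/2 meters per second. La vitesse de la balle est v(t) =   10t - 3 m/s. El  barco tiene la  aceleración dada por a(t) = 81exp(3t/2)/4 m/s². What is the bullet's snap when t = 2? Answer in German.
Um dies zu lösen, müssen wir 3 Ableitungen unserer Gleichung für die Geschwindigkeit v(t) = 10·t - 3 nehmen. Mit d/dt von v(t) finden wir a(t) = 10. Durch Ableiten von der Beschleunigung erhalten wir den Ruck: j(t) = 0. Durch Ableiten von dem Ruck erhalten wir den Snap: s(t) = 0. Wir haben den Snap s(t) = 0. Durch Einsetzen von t = 2: s(2) = 0.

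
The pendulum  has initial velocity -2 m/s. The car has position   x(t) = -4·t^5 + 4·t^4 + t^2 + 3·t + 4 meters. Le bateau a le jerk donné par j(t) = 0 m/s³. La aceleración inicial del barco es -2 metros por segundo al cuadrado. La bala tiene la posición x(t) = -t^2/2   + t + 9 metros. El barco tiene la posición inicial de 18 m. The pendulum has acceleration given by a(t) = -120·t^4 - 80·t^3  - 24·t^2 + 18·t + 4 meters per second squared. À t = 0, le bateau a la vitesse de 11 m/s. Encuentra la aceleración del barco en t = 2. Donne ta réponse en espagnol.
Partiendo de la sacudida j(t) = 0, tomamos 1 antiderivada. La integral de la sacudida es la aceleración. Usando a(0) = -2, obtenemos a(t) = -2. Usando a(t) = -2 y sustituyendo t = 2, encontramos a = -2.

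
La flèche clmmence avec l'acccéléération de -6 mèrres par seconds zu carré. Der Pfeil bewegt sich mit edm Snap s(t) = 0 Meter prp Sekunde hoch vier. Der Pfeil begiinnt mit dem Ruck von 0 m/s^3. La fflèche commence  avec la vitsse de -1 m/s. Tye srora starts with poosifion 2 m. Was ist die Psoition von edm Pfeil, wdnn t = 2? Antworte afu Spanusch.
Debemos encontrar la integral de nuestra ecuación del snap s(t) = 0 4 veces. Integrando el snap y usando la condición inicial j(0) = 0, obtenemos j(t) = 0. La antiderivada de la sacudida, con a(0) = -6, da la aceleración: a(t) = -6. La integral de la aceleración, con v(0) = -1, da la velocidad: v(t) = -6·t - 1. La integral de la velocidad, con x(0) = 2, da la posición: x(t) = -3·t^2 - t + 2. De la ecuación de la posición x(t) = -3·t^2 - t + 2, sustituimos t = 2 para obtener x = -12.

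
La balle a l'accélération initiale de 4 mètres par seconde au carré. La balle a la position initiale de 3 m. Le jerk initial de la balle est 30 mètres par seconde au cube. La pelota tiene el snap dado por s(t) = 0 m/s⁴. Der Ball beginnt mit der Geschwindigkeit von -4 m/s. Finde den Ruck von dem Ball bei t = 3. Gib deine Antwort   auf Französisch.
Nous devons trouver l'intégrale de notre équation du snap s(t) = 0 1 fois. L'intégrale du snap, avec j(0) = 30, donne le jerk: j(t) = 30. De l'équation du jerk j(t) = 30, nous substituons t = 3 pour obtenir j = 30.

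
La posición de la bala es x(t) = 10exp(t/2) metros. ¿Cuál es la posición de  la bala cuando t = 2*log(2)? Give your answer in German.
Mit x(t) = 10·exp(t/2) und Einsetzen von t = 2*log(2), finden wir x = 20.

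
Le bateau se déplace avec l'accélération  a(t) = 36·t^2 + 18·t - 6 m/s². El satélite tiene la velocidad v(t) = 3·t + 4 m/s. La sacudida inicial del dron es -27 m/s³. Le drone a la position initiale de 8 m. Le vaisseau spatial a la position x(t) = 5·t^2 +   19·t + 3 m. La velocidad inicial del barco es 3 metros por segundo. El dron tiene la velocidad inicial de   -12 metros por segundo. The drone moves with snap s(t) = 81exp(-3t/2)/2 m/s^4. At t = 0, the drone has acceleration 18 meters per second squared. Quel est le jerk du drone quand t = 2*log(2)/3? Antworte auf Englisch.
We need to integrate our snap equation s(t) = 81·exp(-3·t/2)/2 1 time. Integrating snap and using the initial condition j(0) = -27, we get j(t) = -27·exp(-3·t/2). Using j(t) = -27·exp(-3·t/2) and substituting t = 2*log(2)/3, we find j = -27/2.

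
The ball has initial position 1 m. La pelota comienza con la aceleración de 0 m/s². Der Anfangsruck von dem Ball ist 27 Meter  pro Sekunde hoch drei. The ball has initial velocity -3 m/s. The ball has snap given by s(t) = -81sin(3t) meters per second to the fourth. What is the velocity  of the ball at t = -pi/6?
To solve this, we need to take 3 antiderivatives of our snap equation s(t) = -81·sin(3·t). The integral of snap, with j(0) = 27, gives jerk: j(t) = 27·cos(3·t). Finding the integral of j(t) and using a(0) = 0: a(t) = 9·sin(3·t). Taking ∫a(t)dt and applying v(0) = -3, we find v(t) = -3·cos(3·t). Using v(t) = -3·cos(3·t) and substituting t = -pi/6, we find v = 0.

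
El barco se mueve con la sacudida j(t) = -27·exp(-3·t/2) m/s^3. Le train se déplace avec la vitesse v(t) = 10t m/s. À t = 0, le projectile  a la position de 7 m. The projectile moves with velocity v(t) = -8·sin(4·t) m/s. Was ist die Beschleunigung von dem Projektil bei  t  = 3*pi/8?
Wir müssen unsere Gleichung für die Geschwindigkeit v(t) = -8·sin(4·t) 1-mal ableiten. Durch Ableiten von der Geschwindigkeit erhalten wir die Beschleunigung: a(t) = -32·cos(4·t). Wir haben die Beschleunigung a(t) = -32·cos(4·t). Durch Einsetzen von t = 3*pi/8: a(3*pi/8) = 0.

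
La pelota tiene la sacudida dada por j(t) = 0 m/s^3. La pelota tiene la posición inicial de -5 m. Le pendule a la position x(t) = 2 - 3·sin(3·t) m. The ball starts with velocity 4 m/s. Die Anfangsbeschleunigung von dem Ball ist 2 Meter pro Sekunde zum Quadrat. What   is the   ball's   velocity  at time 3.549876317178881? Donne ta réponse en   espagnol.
Partiendo de la sacudida j(t) = 0, tomamos 2 antiderivadas. La antiderivada de la sacudida, con a(0) = 2, da la aceleración: a(t) = 2. La antiderivada de la aceleración es la velocidad. Usando v(0) = 4, obtenemos v(t) = 2·t + 4. Usando v(t) = 2·t + 4 y sustituyendo t = 3.549876317178881, encontramos v = 11.0997526343578.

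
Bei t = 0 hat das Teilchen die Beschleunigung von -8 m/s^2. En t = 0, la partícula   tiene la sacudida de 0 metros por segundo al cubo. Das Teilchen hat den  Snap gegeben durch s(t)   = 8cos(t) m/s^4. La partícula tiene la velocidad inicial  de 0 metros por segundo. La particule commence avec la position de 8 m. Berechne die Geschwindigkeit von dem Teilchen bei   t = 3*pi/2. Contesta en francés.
Nous devons trouver la primitive de notre équation du snap s(t) = 8·cos(t) 3 fois. L'intégrale du snap, avec j(0) = 0, donne le jerk: j(t) = 8·sin(t). L'intégrale du jerk, avec a(0) = -8, donne l'accélération: a(t) = -8·cos(t). L'intégrale de l'accélération, avec v(0) = 0, donne la vitesse: v(t) = -8·sin(t). De l'équation de la vitesse v(t) = -8·sin(t), nous substituons t = 3*pi/2 pour obtenir v = 8.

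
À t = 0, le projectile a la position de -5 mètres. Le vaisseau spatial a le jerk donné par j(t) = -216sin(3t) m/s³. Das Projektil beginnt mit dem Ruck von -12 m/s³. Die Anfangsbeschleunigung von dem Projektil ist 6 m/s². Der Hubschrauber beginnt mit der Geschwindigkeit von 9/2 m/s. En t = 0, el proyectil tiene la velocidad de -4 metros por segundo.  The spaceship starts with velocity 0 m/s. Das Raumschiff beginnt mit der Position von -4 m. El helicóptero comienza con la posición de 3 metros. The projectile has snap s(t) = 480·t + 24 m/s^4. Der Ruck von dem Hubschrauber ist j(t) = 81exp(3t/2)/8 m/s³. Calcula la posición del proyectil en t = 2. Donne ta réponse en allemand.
Wir müssen unsere Gleichung für den Snap s(t) = 480·t + 24 4-mal integrieren. Durch Integration von dem Snap und Verwendung der Anfangsbedingung j(0) = -12, erhalten wir j(t) = 240·t^2 + 24·t - 12. Durch Integration von dem Ruck und Verwendung der Anfangsbedingung a(0) = 6, erhalten wir a(t) = 80·t^3 + 12·t^2 - 12·t + 6. Das Integral von der Beschleunigung, mit v(0) = -4, ergibt die Geschwindigkeit: v(t) = 20·t^4 + 4·t^3 - 6·t^2 + 6·t - 4. Das Integral von der Geschwindigkeit, mit x(0) = -5, ergibt die Position: x(t) = 4·t^5 + t^4 - 2·t^3 + 3·t^2 - 4·t - 5. Mit x(t) = 4·t^5 + t^4 - 2·t^3 + 3·t^2 - 4·t - 5 und Einsetzen von t = 2, finden wir x = 127.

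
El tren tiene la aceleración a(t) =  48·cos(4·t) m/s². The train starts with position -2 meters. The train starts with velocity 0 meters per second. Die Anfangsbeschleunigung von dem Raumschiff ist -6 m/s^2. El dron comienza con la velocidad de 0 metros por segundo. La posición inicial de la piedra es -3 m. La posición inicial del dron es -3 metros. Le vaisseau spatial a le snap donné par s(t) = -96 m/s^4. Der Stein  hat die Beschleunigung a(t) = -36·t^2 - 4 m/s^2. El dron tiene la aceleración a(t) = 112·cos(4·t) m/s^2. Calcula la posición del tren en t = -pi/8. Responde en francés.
Nous devons intégrer notre équation de l'accélération a(t) = 48·cos(4·t) 2 fois. En prenant ∫a(t)dt et en appliquant v(0) = 0, nous trouvons v(t) = 12·sin(4·t). La primitive de la vitesse est la position. En utilisant x(0) = -2, nous obtenons x(t) = 1 - 3·cos(4·t). De l'équation de la position x(t) = 1 - 3·cos(4·t), nous substituons t = -pi/8 pour obtenir x = 1.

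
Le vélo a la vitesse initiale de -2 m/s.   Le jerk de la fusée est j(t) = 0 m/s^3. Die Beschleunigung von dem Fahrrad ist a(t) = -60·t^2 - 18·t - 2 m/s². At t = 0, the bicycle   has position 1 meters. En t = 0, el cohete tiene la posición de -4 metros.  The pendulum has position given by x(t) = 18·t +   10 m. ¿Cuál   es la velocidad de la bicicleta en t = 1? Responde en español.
Para resolver esto, necesitamos tomar 1 antiderivada de nuestra ecuación de la aceleración a(t) = -60·t^2 - 18·t - 2. La integral de la aceleración es la velocidad. Usando v(0) = -2, obtenemos v(t) = -20·t^3 - 9·t^2 - 2·t - 2. Tenemos la velocidad v(t) = -20·t^3 - 9·t^2 - 2·t - 2. Sustituyendo t = 1: v(1) = -33.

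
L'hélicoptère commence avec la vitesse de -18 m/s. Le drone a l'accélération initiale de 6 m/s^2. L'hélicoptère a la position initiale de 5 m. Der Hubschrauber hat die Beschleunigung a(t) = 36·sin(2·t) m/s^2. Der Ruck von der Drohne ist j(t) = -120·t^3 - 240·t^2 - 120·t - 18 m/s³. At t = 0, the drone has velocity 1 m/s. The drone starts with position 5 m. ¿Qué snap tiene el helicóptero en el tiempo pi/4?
Debemos derivar nuestra ecuación de la aceleración a(t) = 36·sin(2·t) 2 veces. La derivada de la aceleración da la sacudida: j(t) = 72·cos(2·t). Derivando la sacudida, obtenemos el snap: s(t) = -144·sin(2·t). Usando s(t) = -144·sin(2·t) y sustituyendo t = pi/4, encontramos s = -144.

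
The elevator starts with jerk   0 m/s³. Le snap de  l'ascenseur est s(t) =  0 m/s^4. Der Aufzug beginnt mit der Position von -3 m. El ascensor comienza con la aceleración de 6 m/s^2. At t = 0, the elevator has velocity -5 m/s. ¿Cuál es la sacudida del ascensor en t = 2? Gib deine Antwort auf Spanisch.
Partiendo del snap s(t) = 0, tomamos 1 integral. La integral del snap es la sacudida. Usando j(0) = 0, obtenemos j(t) = 0. Tenemos la sacudida j(t) = 0. Sustituyendo t = 2: j(2) = 0.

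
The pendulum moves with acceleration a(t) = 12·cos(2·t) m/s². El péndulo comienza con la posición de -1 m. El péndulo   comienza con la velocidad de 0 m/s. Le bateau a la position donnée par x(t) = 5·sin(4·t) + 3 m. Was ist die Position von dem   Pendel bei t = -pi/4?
Wir müssen unsere Gleichung für die Beschleunigung a(t) = 12·cos(2·t) 2-mal integrieren. Die Stammfunktion von der Beschleunigung ist die Geschwindigkeit. Mit v(0) = 0 erhalten wir v(t) = 6·sin(2·t). Die Stammfunktion von der Geschwindigkeit, mit x(0) = -1, ergibt die Position: x(t) = 2 - 3·cos(2·t). Mit x(t) = 2 - 3·cos(2·t) und Einsetzen von t = -pi/4, finden wir x = 2.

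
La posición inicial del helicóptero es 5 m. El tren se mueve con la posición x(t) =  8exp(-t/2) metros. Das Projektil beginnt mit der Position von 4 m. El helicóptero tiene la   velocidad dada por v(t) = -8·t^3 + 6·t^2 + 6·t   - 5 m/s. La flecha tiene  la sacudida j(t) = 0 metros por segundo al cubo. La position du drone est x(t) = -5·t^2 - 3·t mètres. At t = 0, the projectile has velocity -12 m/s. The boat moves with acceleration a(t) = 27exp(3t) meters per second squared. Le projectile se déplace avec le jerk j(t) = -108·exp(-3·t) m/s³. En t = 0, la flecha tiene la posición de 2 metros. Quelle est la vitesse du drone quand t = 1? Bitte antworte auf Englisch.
Starting from position x(t) = -5·t^2 - 3·t, we take 1 derivative. Taking d/dt of x(t), we find v(t) = -10·t - 3. From the given velocity equation v(t) = -10·t - 3, we substitute t = 1 to get v = -13.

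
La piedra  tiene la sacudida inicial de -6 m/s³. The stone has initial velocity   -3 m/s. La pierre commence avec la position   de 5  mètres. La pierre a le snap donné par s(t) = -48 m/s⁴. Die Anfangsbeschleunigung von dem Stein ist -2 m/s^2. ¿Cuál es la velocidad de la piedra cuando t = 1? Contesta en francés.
Pour résoudre ceci, nous devons prendre 3 intégrales de notre équation du snap s(t) = -48. La primitive du snap, avec j(0) = -6, donne le jerk: j(t) = -48·t - 6. En intégrant le jerk et en utilisant la condition initiale a(0) = -2, nous obtenons a(t) = -24·t^2 - 6·t - 2. L'intégrale de l'accélération est la vitesse. En utilisant v(0) = -3, nous obtenons v(t) = -8·t^3 - 3·t^2 - 2·t - 3. En utilisant v(t) = -8·t^3 - 3·t^2 - 2·t - 3 et en substituant t = 1, nous trouvons v = -16.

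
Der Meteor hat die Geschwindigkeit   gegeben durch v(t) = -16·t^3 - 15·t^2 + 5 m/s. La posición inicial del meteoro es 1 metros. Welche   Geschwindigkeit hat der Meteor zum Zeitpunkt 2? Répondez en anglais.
We have velocity v(t) = -16·t^3 - 15·t^2 + 5. Substituting t = 2: v(2) = -183.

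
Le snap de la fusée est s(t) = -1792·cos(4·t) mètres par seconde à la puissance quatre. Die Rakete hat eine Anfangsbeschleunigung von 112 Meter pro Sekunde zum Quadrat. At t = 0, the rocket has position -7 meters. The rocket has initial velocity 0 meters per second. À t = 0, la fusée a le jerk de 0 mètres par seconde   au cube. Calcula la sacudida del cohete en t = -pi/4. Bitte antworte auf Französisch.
Nous devons intégrer notre équation du snap s(t) = -1792·cos(4·t) 1 fois. En prenant ∫s(t)dt et en appliquant j(0) = 0, nous trouvons j(t) = -448·sin(4·t). Nous avons le jerk j(t) = -448·sin(4·t). En substituant t = -pi/4: j(-pi/4) = 0.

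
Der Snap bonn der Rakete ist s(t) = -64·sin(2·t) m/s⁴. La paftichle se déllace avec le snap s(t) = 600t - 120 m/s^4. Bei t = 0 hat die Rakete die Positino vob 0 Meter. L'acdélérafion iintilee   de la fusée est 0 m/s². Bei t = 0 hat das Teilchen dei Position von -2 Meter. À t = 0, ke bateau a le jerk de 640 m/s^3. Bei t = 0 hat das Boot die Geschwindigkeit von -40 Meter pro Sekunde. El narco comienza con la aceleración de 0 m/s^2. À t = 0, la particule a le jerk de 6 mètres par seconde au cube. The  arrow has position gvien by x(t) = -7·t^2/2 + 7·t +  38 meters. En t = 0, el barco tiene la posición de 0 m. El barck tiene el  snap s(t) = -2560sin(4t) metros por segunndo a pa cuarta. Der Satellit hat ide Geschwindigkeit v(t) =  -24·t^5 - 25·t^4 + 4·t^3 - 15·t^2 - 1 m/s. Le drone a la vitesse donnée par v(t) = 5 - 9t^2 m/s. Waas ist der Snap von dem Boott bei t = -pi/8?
Mit s(t) = -2560·sin(4·t) und Einsetzen von t = -pi/8, finden wir s = 2560.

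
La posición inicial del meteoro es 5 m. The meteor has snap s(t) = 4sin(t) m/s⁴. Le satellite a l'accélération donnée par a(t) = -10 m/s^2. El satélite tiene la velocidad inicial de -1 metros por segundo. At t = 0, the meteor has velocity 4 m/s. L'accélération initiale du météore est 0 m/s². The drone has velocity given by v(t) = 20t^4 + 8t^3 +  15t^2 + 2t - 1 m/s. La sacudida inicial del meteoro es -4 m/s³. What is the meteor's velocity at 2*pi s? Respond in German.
Wir müssen unsere Gleichung für den Snap s(t) = 4·sin(t) 3-mal integrieren. Durch Integration von dem Snap und Verwendung der Anfangsbedingung j(0) = -4, erhalten wir j(t) = -4·cos(t). Die Stammfunktion von dem Ruck ist die Beschleunigung. Mit a(0) = 0 erhalten wir a(t) = -4·sin(t). Durch Integration von der Beschleunigung und Verwendung der Anfangsbedingung v(0) = 4, erhalten wir v(t) = 4·cos(t). Mit v(t) = 4·cos(t) und Einsetzen von t = 2*pi, finden wir v = 4.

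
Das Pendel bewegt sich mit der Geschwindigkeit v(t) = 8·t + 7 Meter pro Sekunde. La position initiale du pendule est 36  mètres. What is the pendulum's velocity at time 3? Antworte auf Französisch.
En utilisant v(t) = 8·t + 7 et en substituant t = 3, nous trouvons v = 31.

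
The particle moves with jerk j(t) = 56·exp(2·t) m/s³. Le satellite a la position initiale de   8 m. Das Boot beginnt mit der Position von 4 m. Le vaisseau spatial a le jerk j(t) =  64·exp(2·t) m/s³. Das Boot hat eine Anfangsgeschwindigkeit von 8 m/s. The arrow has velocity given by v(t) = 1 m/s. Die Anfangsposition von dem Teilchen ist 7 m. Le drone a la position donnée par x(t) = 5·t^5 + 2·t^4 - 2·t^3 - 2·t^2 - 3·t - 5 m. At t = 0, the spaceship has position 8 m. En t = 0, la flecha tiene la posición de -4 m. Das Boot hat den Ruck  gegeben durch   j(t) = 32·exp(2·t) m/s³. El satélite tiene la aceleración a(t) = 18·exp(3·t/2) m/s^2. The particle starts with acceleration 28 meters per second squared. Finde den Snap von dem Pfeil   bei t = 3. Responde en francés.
En partant de la vitesse v(t) = 1, nous prenons 3 dérivées. En dérivant la vitesse, nous obtenons l'accélération: a(t) = 0. En prenant d/dt de a(t), nous trouvons j(t) = 0. En prenant d/dt de j(t), nous trouvons s(t) = 0. De l'équation du snap s(t) = 0, nous substituons t = 3 pour obtenir s = 0.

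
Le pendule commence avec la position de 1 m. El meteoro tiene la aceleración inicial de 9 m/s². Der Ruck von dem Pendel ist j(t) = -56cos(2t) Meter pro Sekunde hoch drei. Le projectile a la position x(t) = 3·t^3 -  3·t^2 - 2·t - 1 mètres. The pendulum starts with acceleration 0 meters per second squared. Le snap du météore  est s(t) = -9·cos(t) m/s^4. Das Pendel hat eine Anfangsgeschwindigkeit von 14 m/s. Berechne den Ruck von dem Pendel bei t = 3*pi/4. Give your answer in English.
We have jerk j(t) = -56·cos(2·t). Substituting t = 3*pi/4: j(3*pi/4) = 0.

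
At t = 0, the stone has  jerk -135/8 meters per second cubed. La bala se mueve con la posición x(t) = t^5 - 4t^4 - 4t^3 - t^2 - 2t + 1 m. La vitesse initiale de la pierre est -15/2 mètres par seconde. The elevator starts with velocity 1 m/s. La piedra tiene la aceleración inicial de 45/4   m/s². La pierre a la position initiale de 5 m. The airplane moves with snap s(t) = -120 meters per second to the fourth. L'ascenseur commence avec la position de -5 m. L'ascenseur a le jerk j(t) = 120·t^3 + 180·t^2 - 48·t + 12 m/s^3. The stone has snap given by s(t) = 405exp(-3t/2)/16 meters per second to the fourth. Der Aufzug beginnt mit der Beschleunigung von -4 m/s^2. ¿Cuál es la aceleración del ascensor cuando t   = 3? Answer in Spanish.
Debemos encontrar la integral de nuestra ecuación de la sacudida j(t) = 120·t^3 + 180·t^2 - 48·t + 12 1 vez. Tomando ∫j(t)dt y aplicando a(0) = -4, encontramos a(t) = 30·t^4 + 60·t^3 - 24·t^2 + 12·t - 4. Tenemos la aceleración a(t) = 30·t^4 + 60·t^3 - 24·t^2 + 12·t - 4. Sustituyendo t = 3: a(3) = 3866.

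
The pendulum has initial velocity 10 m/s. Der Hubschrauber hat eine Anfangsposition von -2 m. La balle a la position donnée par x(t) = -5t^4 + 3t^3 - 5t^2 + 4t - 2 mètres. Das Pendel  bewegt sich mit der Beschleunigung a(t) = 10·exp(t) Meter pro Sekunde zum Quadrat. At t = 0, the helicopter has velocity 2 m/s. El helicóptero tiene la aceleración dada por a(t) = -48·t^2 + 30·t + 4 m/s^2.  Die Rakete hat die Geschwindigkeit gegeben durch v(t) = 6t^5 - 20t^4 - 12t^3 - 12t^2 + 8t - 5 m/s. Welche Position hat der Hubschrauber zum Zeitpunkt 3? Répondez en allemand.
Wir müssen unsere Gleichung für die Beschleunigung a(t) = -48·t^2 + 30·t + 4 2-mal integrieren. Das Integral von der Beschleunigung ist die Geschwindigkeit. Mit v(0) = 2 erhalten wir v(t) = -16·t^3 + 15·t^2 + 4·t + 2. Die Stammfunktion von der Geschwindigkeit, mit x(0) = -2, ergibt die Position: x(t) = -4·t^4 + 5·t^3 + 2·t^2 + 2·t - 2. Aus der Gleichung für die Position x(t) = -4·t^4 + 5·t^3 + 2·t^2 + 2·t - 2, setzen wir t = 3 ein und erhalten x = -167.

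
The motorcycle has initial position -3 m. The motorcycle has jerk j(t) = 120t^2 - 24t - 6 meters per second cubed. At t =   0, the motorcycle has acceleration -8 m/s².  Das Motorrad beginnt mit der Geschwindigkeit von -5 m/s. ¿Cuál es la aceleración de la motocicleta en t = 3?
Necesitamos integrar nuestra ecuación de la sacudida j(t) = 120·t^2 - 24·t - 6 1 vez. La integral de la sacudida, con a(0) = -8, da la aceleración: a(t) = 40·t^3 - 12·t^2 - 6·t - 8. Usando a(t) = 40·t^3 - 12·t^2 - 6·t - 8 y sustituyendo t = 3, encontramos a = 946.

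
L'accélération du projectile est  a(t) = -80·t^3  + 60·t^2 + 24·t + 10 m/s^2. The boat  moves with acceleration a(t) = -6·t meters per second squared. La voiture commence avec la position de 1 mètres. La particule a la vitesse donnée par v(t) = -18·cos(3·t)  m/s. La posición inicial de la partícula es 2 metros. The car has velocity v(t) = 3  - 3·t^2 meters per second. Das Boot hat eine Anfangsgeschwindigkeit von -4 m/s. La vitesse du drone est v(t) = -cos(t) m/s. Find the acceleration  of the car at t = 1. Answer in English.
We must differentiate our velocity equation v(t) = 3 - 3·t^2 1 time. The derivative of velocity gives acceleration: a(t) = -6·t. From the given acceleration equation a(t) = -6·t, we substitute t = 1 to get a = -6.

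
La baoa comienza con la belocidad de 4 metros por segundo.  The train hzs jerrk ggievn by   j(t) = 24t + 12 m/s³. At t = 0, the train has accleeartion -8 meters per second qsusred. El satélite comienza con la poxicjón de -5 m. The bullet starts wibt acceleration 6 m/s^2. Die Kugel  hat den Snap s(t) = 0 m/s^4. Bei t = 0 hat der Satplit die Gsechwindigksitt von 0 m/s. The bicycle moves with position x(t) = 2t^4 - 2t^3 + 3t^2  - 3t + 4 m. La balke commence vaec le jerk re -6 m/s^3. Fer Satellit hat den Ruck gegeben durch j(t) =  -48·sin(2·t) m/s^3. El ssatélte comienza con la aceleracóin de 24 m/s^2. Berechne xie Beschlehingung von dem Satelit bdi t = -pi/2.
Wir müssen unsere Gleichung für den Ruck j(t) = -48·sin(2·t) 1-mal integrieren. Das Integral von dem Ruck ist die Beschleunigung. Mit a(0) = 24 erhalten wir a(t) = 24·cos(2·t). Wir haben die Beschleunigung a(t) = 24·cos(2·t). Durch Einsetzen von t = -pi/2: a(-pi/2) = -24.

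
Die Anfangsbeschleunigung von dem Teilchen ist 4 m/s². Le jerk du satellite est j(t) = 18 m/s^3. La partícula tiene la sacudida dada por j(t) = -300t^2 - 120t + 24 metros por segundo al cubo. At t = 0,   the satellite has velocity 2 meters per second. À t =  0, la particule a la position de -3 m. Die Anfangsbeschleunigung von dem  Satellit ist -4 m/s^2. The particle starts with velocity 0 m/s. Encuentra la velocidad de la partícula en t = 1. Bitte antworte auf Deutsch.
Wir müssen unsere Gleichung für den Ruck j(t) = -300·t^2 - 120·t + 24 2-mal integrieren. Die Stammfunktion von dem Ruck, mit a(0) = 4, ergibt die Beschleunigung: a(t) = -100·t^3 - 60·t^2 + 24·t + 4. Die Stammfunktion von der Beschleunigung, mit v(0) = 0, ergibt die Geschwindigkeit: v(t) = t·(-25·t^3 - 20·t^2 + 12·t + 4). Wir haben die Geschwindigkeit v(t) = t·(-25·t^3 - 20·t^2 + 12·t + 4). Durch Einsetzen von t = 1: v(1) = -29.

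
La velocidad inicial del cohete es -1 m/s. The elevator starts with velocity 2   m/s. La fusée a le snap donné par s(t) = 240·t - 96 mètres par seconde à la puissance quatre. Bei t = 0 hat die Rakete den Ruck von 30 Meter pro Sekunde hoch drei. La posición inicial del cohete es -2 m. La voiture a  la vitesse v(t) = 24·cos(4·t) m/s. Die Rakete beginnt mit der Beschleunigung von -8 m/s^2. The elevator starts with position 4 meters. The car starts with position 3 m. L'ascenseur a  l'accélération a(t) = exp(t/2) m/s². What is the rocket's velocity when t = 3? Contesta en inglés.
Starting from snap s(t) = 240·t - 96, we take 3 integrals. Integrating snap and using the initial condition j(0) = 30, we get j(t) = 120·t^2 - 96·t + 30. The integral of jerk, with a(0) = -8, gives acceleration: a(t) = 40·t^3 - 48·t^2 + 30·t - 8. Taking ∫a(t)dt and applying v(0) = -1, we find v(t) = 10·t^4 - 16·t^3 + 15·t^2 - 8·t - 1. From the given velocity equation v(t) = 10·t^4 - 16·t^3 + 15·t^2 - 8·t - 1, we substitute t = 3 to get v = 488.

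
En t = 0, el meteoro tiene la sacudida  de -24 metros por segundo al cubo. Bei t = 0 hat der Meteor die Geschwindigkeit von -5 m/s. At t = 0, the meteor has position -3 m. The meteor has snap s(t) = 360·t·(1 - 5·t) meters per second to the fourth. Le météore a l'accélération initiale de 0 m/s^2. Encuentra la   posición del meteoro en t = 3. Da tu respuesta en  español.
Para resolver esto, necesitamos tomar 4 antiderivadas de nuestra ecuación del snap s(t) = 360·t·(1 - 5·t). Tomando ∫s(t)dt y aplicando j(0) = -24, encontramos j(t) = -600·t^3 + 180·t^2 - 24. La antiderivada de la sacudida, con a(0) = 0, da la aceleración: a(t) = -150·t^4 + 60·t^3 - 24·t. Integrando la aceleración y usando la condición inicial v(0) = -5, obtenemos v(t) = -30·t^5 + 15·t^4 - 12·t^2 - 5. Tomando ∫v(t)dt y aplicando x(0) = -3, encontramos x(t) = -5·t^6 + 3·t^5 - 4·t^3 - 5·t - 3. De la ecuación de la posición x(t) = -5·t^6 + 3·t^5 - 4·t^3 - 5·t - 3, sustituimos t = 3 para obtener x = -3042.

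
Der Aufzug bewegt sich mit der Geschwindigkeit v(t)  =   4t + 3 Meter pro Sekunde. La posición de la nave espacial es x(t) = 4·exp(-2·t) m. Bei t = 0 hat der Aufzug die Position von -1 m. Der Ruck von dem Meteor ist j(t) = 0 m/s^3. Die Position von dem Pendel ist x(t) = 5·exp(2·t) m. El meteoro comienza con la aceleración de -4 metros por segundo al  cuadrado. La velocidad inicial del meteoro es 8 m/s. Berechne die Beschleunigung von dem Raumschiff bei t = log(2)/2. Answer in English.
We must differentiate our position equation x(t) = 4·exp(-2·t) 2 times. Taking d/dt of x(t), we find v(t) = -8·exp(-2·t). Taking d/dt of v(t), we find a(t) = 16·exp(-2·t). Using a(t) = 16·exp(-2·t) and substituting t = log(2)/2, we find a = 8.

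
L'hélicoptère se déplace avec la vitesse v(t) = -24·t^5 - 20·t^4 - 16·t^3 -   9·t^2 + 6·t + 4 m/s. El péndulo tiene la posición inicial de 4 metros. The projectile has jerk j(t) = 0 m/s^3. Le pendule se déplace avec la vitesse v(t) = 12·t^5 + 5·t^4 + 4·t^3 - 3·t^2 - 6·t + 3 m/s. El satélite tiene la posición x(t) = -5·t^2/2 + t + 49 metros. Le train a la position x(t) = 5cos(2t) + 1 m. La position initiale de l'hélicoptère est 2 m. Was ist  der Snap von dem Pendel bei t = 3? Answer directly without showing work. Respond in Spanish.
La respuesta es 6864.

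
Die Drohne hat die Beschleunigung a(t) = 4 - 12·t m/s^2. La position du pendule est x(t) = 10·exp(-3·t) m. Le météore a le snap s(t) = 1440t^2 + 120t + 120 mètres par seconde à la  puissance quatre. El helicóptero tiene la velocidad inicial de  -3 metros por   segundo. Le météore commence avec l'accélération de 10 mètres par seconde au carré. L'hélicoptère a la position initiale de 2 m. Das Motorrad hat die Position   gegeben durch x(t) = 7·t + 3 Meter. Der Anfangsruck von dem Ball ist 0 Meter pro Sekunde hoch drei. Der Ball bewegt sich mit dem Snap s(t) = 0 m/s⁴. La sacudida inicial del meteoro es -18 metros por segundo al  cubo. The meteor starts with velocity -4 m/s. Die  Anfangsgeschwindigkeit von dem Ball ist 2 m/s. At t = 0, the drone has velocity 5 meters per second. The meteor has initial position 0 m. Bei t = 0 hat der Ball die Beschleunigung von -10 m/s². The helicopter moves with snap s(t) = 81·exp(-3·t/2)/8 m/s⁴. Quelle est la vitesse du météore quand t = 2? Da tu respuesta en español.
Necesitamos integrar nuestra ecuación del snap s(t) = 1440·t^2 + 120·t + 120 3 veces. La integral del snap es la sacudida. Usando j(0) = -18, obtenemos j(t) = 480·t^3 + 60·t^2 + 120·t - 18. La integral de la sacudida, con a(0) = 10, da la aceleración: a(t) = 120·t^4 + 20·t^3 + 60·t^2 - 18·t + 10. Integrando la aceleración y usando la condición inicial v(0) = -4, obtenemos v(t) = 24·t^5 + 5·t^4 + 20·t^3 - 9·t^2 + 10·t - 4. De la ecuación de la velocidad v(t) = 24·t^5 + 5·t^4 + 20·t^3 - 9·t^2 + 10·t - 4, sustituimos t = 2 para obtener v = 988.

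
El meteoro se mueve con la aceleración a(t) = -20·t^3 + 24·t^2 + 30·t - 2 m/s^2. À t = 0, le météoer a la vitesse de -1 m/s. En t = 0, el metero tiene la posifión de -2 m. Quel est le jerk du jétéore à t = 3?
Nous devons dériver notre équation de l'accélération a(t) = -20·t^3 + 24·t^2 + 30·t - 2 1 fois. La dérivée de l'accélération donne le jerk: j(t) = -60·t^2 + 48·t + 30. Nous avons le jerk j(t) = -60·t^2 + 48·t + 30. En substituant t = 3: j(3) = -366.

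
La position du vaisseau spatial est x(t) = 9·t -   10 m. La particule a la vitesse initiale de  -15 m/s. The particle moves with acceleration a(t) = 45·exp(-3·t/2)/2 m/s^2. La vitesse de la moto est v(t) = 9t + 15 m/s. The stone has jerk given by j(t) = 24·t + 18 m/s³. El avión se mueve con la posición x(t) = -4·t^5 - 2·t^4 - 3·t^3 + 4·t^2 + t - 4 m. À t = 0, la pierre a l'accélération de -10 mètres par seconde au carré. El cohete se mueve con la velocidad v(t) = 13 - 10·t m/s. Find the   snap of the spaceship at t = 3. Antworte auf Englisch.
Starting from position x(t) = 9·t - 10, we take 4 derivatives. The derivative of position gives velocity: v(t) = 9. The derivative of velocity gives acceleration: a(t) = 0. Taking d/dt of a(t), we find j(t) = 0. Taking d/dt of j(t), we find s(t) = 0. Using s(t) = 0 and substituting t = 3, we find s = 0.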